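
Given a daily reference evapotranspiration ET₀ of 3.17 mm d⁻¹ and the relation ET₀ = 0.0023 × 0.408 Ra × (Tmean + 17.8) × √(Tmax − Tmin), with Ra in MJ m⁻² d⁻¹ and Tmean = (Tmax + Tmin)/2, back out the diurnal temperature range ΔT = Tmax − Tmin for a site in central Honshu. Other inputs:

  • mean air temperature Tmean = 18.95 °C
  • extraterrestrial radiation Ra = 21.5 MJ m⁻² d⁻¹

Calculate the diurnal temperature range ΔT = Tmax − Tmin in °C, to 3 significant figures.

18.3 °C

√ΔT = ET₀ / [0.0023 × 0.408 × Ra × (Tmean+17.8)] = 3.17 / (0.0023 × 8.7720 × 36.75) = 4.2754
ΔT = 4.2754² = 18.279 °C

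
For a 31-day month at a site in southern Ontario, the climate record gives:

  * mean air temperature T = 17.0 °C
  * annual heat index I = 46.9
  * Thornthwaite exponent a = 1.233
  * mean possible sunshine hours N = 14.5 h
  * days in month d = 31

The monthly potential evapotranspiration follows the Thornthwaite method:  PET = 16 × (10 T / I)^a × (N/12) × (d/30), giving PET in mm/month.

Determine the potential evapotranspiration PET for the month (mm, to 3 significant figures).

97.8 mm

10T/I = 10 × 17.0 / 46.9 = 3.6247
(10T/I)^a = 3.6247^1.233 = 4.8931
Uncorrected PET = 16 × 4.8931 = 78.290 mm
Correction = (N/12)(d/30) = (14.5/12)(31/30) = 1.2486
PET = 78.290 × 1.2486 = 97.753 mm/month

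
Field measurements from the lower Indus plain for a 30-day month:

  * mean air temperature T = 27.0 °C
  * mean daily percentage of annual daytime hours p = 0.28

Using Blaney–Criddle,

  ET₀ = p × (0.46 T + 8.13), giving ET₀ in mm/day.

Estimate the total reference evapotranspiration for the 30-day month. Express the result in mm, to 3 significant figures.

ET₀ = 0.28 × (0.46 × 27.0 + 8.13) = 0.28 × 20.550 = 5.7540 mm/d
Monthly total = 5.7540 × 30 = 172.620 mm

173 mm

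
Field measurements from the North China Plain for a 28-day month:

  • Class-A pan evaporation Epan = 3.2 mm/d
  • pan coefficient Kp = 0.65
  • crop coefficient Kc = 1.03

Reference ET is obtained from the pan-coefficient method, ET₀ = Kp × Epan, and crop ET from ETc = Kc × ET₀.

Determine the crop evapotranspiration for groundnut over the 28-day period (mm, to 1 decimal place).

ET₀ = 0.65 × 3.2 = 2.0800 mm/d
ETc = Kc × ET₀ = 1.03 × 2.0800 = 2.1424 mm/d
Over 28 days: 2.1424 × 28 = 59.987 mm

60.0 mm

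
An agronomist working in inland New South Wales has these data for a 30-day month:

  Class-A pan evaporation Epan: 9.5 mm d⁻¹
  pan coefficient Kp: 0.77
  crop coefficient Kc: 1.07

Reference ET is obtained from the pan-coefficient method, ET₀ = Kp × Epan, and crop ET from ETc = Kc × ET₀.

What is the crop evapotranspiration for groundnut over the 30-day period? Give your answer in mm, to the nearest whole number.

ET₀ = 0.77 × 9.5 = 7.3150 mm/d
ETc = Kc × ET₀ = 1.07 × 7.3150 = 7.8271 mm/d
Over 30 days: 7.8271 × 30 = 234.813 mm

235 mm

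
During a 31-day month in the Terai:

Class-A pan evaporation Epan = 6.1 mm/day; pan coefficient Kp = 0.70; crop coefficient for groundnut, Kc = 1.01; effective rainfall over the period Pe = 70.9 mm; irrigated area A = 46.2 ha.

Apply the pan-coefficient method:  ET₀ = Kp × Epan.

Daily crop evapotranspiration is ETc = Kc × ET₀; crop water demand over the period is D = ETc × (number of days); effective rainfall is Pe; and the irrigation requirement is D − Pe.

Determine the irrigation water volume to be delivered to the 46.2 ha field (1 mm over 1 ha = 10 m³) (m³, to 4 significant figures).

29010 m³

ET₀ = 0.70 × 6.1 = 4.2700 mm/d
ETc = Kc × ET₀ = 1.01 × 4.2700 = 4.3127 mm/d
Crop demand D = ETc × 31 d = 4.3127 × 31 = 133.694 mm
D − Pe = 133.694 − 70.9 = 62.794 mm
Volume = 62.794 mm × 46.2 ha × 10 = 29010.8 m³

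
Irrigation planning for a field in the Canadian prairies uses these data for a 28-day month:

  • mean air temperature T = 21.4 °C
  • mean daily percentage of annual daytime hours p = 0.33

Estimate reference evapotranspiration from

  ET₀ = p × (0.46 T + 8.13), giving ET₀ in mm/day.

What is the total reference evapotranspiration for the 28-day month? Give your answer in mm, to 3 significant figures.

166 mm

ET₀ = 0.33 × (0.46 × 21.4 + 8.13) = 0.33 × 17.974 = 5.9314 mm/d
Monthly total = 5.9314 × 28 = 166.079 mm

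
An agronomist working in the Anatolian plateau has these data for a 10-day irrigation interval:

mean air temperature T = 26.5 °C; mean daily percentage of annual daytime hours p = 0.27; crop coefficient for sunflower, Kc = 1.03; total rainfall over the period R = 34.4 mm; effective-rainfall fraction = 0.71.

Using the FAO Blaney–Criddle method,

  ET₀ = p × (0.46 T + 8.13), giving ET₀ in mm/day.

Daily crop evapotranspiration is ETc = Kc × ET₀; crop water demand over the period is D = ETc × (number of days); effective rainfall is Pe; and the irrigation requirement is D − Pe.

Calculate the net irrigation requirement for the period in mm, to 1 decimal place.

32.1 mm

ET₀ = 0.27 × (0.46 × 26.5 + 8.13) = 0.27 × 20.320 = 5.4864 mm/d
ETc = Kc × ET₀ = 1.03 × 5.4864 = 5.6510 mm/d
Crop demand D = ETc × 10 d = 5.6510 × 10 = 56.510 mm
Pe = 0.71 × 34.4 = 24.424 mm
D − Pe = 56.510 − 24.424 = 32.086 mm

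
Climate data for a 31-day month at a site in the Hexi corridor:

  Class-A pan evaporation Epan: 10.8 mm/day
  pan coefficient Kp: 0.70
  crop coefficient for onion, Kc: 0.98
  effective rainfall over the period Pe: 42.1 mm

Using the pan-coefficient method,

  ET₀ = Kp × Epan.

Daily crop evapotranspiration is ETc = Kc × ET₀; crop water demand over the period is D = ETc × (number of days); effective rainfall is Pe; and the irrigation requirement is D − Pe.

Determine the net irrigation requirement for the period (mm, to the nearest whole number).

ET₀ = 0.70 × 10.8 = 7.5600 mm/d
ETc = Kc × ET₀ = 0.98 × 7.5600 = 7.4088 mm/d
Crop demand D = ETc × 31 d = 7.4088 × 31 = 229.673 mm
D − Pe = 229.673 − 42.1 = 187.573 mm

188 mm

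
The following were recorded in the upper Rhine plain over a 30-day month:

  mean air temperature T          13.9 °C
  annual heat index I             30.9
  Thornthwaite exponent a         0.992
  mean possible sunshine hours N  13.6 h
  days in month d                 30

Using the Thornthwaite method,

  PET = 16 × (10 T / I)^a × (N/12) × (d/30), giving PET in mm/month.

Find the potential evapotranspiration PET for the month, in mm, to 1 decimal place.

80.6 mm

10T/I = 10 × 13.9 / 30.9 = 4.4984
(10T/I)^a = 4.4984^0.992 = 4.4446
Uncorrected PET = 16 × 4.4446 = 71.114 mm
Correction = (N/12)(d/30) = (13.6/12)(30/30) = 1.1333
PET = 71.114 × 1.1333 = 80.593 mm/month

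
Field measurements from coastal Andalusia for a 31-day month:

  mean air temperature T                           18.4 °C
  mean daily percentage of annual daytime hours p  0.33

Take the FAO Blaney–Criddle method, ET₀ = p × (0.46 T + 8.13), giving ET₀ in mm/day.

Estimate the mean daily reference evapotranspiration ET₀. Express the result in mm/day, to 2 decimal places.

ET₀ = 0.33 × (0.46 × 18.4 + 8.13) = 0.33 × 16.594 = 5.4760 mm/d

5.48 mm/day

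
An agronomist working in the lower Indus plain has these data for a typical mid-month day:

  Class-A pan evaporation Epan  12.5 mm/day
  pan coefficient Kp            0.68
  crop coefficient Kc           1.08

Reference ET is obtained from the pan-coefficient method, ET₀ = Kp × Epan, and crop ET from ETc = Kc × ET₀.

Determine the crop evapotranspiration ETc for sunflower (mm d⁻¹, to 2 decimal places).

9.18 mm d⁻¹

ET₀ = 0.68 × 12.5 = 8.5000 mm/d
ETc = Kc × ET₀ = 1.08 × 8.5000 = 9.1800 mm/d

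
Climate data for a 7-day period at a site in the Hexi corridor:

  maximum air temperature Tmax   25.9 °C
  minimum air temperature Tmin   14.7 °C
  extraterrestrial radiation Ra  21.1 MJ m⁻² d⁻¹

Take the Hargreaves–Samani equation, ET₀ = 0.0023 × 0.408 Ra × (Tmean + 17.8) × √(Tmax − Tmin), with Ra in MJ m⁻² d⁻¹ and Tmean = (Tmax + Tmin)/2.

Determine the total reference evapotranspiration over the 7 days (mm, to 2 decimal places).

Tmean = (25.9 + 14.7)/2 = 20.30 °C
0.408 Ra = 0.408 × 21.1 = 8.6088 mm/d equivalent
ET₀ = 0.0023 × 8.6088 × (20.30 + 17.8) × √11.2 = 0.0023 × 8.6088 × 38.10 × 3.3466 = 2.5246 mm/d
Over 7 days: 2.5246 × 7 = 17.672 mm

17.67 mm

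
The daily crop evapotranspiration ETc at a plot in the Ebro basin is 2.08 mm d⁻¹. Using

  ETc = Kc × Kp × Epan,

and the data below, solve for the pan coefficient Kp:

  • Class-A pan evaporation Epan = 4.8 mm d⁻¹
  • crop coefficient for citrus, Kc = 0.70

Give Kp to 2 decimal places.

ETc = Kc × Kp × Epan  ⇒  Kp = ETc / (Kc × Epan)
Kp = 2.08 / (0.70 × 4.8) = 2.08 / 3.360 = 0.6190

0.62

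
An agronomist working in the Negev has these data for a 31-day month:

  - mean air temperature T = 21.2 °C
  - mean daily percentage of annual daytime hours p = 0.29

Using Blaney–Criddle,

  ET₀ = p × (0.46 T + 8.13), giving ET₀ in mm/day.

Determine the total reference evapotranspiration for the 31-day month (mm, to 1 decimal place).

ET₀ = 0.29 × (0.46 × 21.2 + 8.13) = 0.29 × 17.882 = 5.1858 mm/d
Monthly total = 5.1858 × 31 = 160.760 mm

160.8 mm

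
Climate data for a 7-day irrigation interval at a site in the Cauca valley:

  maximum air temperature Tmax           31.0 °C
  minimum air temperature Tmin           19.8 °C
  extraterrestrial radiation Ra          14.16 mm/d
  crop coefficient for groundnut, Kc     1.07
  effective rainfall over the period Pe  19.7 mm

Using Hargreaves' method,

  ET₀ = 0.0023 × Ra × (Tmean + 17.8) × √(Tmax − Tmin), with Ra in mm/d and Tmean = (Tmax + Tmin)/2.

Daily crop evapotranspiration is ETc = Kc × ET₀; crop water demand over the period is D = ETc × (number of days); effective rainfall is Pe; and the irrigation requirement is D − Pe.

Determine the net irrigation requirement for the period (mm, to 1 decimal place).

15.6 mm

Tmean = (31.0 + 19.8)/2 = 25.40 °C
ET₀ = 0.0023 × 14.16 × (25.40 + 17.8) × √11.2 = 0.0023 × 14.16 × 43.20 × 3.3466 = 4.7085 mm/d
ETc = Kc × ET₀ = 1.07 × 4.7085 = 5.0381 mm/d
Crop demand D = ETc × 7 d = 5.0381 × 7 = 35.267 mm
D − Pe = 35.267 − 19.7 = 15.567 mm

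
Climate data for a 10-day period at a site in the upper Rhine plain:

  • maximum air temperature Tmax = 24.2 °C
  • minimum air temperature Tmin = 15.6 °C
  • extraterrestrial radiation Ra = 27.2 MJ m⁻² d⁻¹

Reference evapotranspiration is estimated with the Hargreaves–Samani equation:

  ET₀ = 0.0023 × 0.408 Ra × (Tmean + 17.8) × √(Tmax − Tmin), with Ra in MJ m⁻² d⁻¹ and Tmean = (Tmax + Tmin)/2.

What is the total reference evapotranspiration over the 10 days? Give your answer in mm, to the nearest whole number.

Tmean = (24.2 + 15.6)/2 = 19.90 °C
0.408 Ra = 0.408 × 27.2 = 11.0976 mm/d equivalent
ET₀ = 0.0023 × 11.0976 × (19.90 + 17.8) × √8.6 = 0.0023 × 11.0976 × 37.70 × 2.9326 = 2.8220 mm/d
Over 10 days: 2.8220 × 10 = 28.220 mm

28 mm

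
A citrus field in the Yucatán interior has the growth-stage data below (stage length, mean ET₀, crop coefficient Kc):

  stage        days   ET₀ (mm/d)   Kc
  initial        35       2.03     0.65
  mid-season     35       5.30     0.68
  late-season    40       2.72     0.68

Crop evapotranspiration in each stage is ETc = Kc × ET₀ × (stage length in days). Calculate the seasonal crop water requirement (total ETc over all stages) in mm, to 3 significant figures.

initial: 0.65 × 2.03 × 35 = 46.18 mm
mid-season: 0.68 × 5.30 × 35 = 126.14 mm
late-season: 0.68 × 2.72 × 40 = 73.98 mm
Seasonal total = 246.30 mm

246 mm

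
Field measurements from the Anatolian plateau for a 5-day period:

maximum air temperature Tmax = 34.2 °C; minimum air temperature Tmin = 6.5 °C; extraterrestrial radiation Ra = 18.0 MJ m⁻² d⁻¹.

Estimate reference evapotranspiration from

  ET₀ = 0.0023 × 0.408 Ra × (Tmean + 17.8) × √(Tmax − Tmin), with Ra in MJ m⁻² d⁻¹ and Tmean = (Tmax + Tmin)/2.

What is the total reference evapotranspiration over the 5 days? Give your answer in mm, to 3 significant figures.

17.0 mm

Tmean = (34.2 + 6.5)/2 = 20.35 °C
0.408 Ra = 0.408 × 18.0 = 7.3440 mm/d equivalent
ET₀ = 0.0023 × 7.3440 × (20.35 + 17.8) × √27.7 = 0.0023 × 7.3440 × 38.15 × 5.2631 = 3.3915 mm/d
Over 5 days: 3.3915 × 5 = 16.958 mm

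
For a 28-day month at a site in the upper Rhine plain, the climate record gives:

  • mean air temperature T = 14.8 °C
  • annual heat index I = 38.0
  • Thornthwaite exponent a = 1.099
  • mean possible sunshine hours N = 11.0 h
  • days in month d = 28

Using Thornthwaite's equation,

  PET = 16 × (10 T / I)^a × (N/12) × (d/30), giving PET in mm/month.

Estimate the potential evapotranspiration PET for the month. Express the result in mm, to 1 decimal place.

10T/I = 10 × 14.8 / 38.0 = 3.8947
(10T/I)^a = 3.8947^1.099 = 4.4559
Uncorrected PET = 16 × 4.4559 = 71.294 mm
Correction = (N/12)(d/30) = (11.0/12)(28/30) = 0.8556
PET = 71.294 × 0.8556 = 60.999 mm/month

61.0 mm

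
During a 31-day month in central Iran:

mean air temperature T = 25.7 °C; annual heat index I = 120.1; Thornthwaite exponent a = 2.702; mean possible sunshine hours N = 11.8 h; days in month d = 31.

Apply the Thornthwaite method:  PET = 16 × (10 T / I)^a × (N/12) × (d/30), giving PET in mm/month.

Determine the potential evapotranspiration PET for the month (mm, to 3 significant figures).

10T/I = 10 × 25.7 / 120.1 = 2.1399
(10T/I)^a = 2.1399^2.702 = 7.8113
Uncorrected PET = 16 × 7.8113 = 124.981 mm
Correction = (N/12)(d/30) = (11.8/12)(31/30) = 1.0161
PET = 124.981 × 1.0161 = 126.993 mm/month

127 mm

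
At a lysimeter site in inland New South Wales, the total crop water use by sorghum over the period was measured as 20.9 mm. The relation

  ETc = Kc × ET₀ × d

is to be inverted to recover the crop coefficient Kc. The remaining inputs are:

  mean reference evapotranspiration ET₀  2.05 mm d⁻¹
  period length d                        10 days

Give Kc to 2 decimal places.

1.02

ETc = Kc × ET₀ × d  ⇒  Kc = ETc / (ET₀ × d)
Kc = 20.9 / (2.05 × 10) = 20.9 / 20.50 = 1.0195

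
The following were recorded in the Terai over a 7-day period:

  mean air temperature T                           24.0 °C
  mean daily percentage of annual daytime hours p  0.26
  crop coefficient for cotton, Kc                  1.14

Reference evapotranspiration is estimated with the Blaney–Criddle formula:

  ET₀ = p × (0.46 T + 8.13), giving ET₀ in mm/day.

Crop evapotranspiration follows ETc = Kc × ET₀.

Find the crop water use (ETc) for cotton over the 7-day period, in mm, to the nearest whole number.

ET₀ = 0.26 × (0.46 × 24.0 + 8.13) = 0.26 × 19.170 = 4.9842 mm/d
ETc = Kc × ET₀ = 1.14 × 4.9842 = 5.6820 mm/d
Over 7 days: 5.6820 × 7 = 39.774 mm

40 mm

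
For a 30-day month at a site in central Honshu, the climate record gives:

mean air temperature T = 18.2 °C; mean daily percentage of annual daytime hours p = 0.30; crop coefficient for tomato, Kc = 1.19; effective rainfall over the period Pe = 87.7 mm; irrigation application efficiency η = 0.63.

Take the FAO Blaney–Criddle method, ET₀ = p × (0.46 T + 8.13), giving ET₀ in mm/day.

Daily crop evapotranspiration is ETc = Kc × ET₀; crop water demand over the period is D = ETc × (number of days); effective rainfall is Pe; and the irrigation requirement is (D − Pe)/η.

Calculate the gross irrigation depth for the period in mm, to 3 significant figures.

141 mm

ET₀ = 0.30 × (0.46 × 18.2 + 8.13) = 0.30 × 16.502 = 4.9506 mm/d
ETc = Kc × ET₀ = 1.19 × 4.9506 = 5.8912 mm/d
Crop demand D = ETc × 30 d = 5.8912 × 30 = 176.736 mm
D − Pe = 176.736 − 87.7 = 89.036 mm
Gross irrigation = 89.036 / 0.63 = 141.327 mm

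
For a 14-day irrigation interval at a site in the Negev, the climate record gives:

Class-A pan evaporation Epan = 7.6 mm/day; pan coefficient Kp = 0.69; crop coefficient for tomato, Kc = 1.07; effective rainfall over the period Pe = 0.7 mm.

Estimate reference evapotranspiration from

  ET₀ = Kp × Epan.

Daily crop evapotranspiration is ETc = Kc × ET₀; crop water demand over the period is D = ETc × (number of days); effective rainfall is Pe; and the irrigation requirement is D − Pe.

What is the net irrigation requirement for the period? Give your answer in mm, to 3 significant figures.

ET₀ = 0.69 × 7.6 = 5.2440 mm/d
ETc = Kc × ET₀ = 1.07 × 5.2440 = 5.6111 mm/d
Crop demand D = ETc × 14 d = 5.6111 × 14 = 78.555 mm
D − Pe = 78.555 − 0.7 = 77.855 mm

77.9 mm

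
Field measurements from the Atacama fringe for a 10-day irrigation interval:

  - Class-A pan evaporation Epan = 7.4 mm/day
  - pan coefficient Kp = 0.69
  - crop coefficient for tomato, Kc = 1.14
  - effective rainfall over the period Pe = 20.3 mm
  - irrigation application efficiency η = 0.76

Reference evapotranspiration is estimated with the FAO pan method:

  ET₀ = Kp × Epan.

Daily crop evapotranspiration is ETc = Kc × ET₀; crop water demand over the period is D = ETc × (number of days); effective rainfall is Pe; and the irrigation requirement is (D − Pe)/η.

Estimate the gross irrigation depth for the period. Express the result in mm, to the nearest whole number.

ET₀ = 0.69 × 7.4 = 5.1060 mm/d
ETc = Kc × ET₀ = 1.14 × 5.1060 = 5.8208 mm/d
Crop demand D = ETc × 10 d = 5.8208 × 10 = 58.208 mm
D − Pe = 58.208 − 20.3 = 37.908 mm
Gross irrigation = 37.908 / 0.76 = 49.879 mm

50 mm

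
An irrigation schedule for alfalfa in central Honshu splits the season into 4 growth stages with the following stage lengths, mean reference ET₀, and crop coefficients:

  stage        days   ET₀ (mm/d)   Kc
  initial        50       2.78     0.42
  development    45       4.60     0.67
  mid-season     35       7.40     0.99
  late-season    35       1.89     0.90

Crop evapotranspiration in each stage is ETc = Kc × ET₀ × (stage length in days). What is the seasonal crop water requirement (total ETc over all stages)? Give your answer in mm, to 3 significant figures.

513 mm

initial: 0.42 × 2.78 × 50 = 58.38 mm
development: 0.67 × 4.60 × 45 = 138.69 mm
mid-season: 0.99 × 7.40 × 35 = 256.41 mm
late-season: 0.90 × 1.89 × 35 = 59.54 mm
Seasonal total = 513.02 mm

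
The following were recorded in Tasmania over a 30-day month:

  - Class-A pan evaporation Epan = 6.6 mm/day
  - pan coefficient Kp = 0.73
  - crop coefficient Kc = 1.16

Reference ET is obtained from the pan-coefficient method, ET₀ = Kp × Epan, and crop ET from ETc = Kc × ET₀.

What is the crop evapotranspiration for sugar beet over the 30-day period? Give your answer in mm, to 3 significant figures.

ET₀ = 0.73 × 6.6 = 4.8180 mm/d
ETc = Kc × ET₀ = 1.16 × 4.8180 = 5.5889 mm/d
Over 30 days: 5.5889 × 30 = 167.667 mm

168 mm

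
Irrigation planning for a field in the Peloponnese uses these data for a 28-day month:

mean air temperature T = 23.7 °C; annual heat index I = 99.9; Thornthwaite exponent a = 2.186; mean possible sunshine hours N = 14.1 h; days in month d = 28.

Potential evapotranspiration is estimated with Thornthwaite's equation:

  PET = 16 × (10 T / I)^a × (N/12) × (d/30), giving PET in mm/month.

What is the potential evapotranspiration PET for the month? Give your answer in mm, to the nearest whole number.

10T/I = 10 × 23.7 / 99.9 = 2.3724
(10T/I)^a = 2.3724^2.186 = 6.6094
Uncorrected PET = 16 × 6.6094 = 105.750 mm
Correction = (N/12)(d/30) = (14.1/12)(28/30) = 1.0967
PET = 105.750 × 1.0967 = 115.976 mm/month

116 mm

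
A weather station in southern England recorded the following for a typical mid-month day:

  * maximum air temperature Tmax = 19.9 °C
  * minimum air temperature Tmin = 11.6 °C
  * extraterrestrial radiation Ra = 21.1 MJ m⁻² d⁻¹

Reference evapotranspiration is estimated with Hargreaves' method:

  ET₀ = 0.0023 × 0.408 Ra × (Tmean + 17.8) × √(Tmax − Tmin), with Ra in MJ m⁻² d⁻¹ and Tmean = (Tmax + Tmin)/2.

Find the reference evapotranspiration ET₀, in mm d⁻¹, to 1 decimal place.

1.9 mm d⁻¹

Tmean = (19.9 + 11.6)/2 = 15.75 °C
0.408 Ra = 0.408 × 21.1 = 8.6088 mm/d equivalent
ET₀ = 0.0023 × 8.6088 × (15.75 + 17.8) × √8.3 = 0.0023 × 8.6088 × 33.55 × 2.8810 = 1.9138 mm/d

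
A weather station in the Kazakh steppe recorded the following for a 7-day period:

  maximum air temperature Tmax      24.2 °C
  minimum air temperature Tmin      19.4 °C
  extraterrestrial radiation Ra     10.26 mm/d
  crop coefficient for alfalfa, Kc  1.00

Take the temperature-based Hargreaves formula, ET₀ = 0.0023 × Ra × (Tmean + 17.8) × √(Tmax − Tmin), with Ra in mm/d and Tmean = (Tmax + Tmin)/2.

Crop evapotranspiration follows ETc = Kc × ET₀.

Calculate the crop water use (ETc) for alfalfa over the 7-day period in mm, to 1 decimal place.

Tmean = (24.2 + 19.4)/2 = 21.80 °C
ET₀ = 0.0023 × 10.26 × (21.80 + 17.8) × √4.8 = 0.0023 × 10.26 × 39.60 × 2.1909 = 2.0474 mm/d
ETc = Kc × ET₀ = 1.00 × 2.0474 = 2.0474 mm/d
Over 7 days: 2.0474 × 7 = 14.332 mm

14.3 mm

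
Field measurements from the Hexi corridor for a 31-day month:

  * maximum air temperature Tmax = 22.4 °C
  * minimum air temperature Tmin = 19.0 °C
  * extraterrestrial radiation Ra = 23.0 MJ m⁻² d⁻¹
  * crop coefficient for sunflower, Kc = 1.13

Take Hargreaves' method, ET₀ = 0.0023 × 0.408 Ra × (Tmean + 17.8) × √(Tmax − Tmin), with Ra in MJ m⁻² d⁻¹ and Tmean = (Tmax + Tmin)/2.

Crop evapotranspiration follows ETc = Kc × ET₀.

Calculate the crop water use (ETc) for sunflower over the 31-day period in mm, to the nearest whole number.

Tmean = (22.4 + 19.0)/2 = 20.70 °C
0.408 Ra = 0.408 × 23.0 = 9.3840 mm/d equivalent
ET₀ = 0.0023 × 9.3840 × (20.70 + 17.8) × √3.4 = 0.0023 × 9.3840 × 38.50 × 1.8439 = 1.5322 mm/d
ETc = Kc × ET₀ = 1.13 × 1.5322 = 1.7314 mm/d
Over 31 days: 1.7314 × 31 = 53.673 mm

54 mm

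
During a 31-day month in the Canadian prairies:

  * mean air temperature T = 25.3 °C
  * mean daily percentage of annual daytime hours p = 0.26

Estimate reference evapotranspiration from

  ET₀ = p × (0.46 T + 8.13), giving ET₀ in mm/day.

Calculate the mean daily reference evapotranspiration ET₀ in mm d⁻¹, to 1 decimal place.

ET₀ = 0.26 × (0.46 × 25.3 + 8.13) = 0.26 × 19.768 = 5.1397 mm/d

5.1 mm d⁻¹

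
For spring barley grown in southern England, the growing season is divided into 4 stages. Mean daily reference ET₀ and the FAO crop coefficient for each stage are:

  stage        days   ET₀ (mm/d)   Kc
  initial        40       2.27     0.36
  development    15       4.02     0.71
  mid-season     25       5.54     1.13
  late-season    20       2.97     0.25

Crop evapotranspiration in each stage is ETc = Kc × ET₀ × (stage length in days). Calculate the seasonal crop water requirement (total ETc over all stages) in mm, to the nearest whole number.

247 mm

initial: 0.36 × 2.27 × 40 = 32.69 mm
development: 0.71 × 4.02 × 15 = 42.81 mm
mid-season: 1.13 × 5.54 × 25 = 156.51 mm
late-season: 0.25 × 2.97 × 20 = 14.85 mm
Seasonal total = 246.86 mm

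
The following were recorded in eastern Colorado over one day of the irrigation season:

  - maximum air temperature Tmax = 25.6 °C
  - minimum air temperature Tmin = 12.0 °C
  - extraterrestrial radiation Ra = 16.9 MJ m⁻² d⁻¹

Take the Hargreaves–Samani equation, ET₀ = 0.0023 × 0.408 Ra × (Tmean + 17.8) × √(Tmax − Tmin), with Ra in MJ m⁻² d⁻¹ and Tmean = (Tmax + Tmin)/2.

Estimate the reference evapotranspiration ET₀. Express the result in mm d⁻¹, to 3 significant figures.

2.14 mm d⁻¹

Tmean = (25.6 + 12.0)/2 = 18.80 °C
0.408 Ra = 0.408 × 16.9 = 6.8952 mm/d equivalent
ET₀ = 0.0023 × 6.8952 × (18.80 + 17.8) × √13.6 = 0.0023 × 6.8952 × 36.60 × 3.6878 = 2.1405 mm/d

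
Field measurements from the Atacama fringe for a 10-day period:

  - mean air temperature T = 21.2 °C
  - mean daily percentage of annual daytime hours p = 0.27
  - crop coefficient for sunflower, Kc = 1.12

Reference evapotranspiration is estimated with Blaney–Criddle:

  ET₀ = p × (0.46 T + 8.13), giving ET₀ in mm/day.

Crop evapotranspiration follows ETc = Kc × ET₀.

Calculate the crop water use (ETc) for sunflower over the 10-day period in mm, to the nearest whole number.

54 mm

ET₀ = 0.27 × (0.46 × 21.2 + 8.13) = 0.27 × 17.882 = 4.8281 mm/d
ETc = Kc × ET₀ = 1.12 × 4.8281 = 5.4075 mm/d
Over 10 days: 5.4075 × 10 = 54.075 mm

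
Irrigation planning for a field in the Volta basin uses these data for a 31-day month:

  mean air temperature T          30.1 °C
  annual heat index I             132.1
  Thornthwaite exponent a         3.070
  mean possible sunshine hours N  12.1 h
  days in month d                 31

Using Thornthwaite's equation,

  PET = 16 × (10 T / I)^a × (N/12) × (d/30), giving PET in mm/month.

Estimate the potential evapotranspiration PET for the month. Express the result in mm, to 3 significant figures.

10T/I = 10 × 30.1 / 132.1 = 2.2786
(10T/I)^a = 2.2786^3.070 = 12.5326
Uncorrected PET = 16 × 12.5326 = 200.522 mm
Correction = (N/12)(d/30) = (12.1/12)(31/30) = 1.0419
PET = 200.522 × 1.0419 = 208.924 mm/month

209 mm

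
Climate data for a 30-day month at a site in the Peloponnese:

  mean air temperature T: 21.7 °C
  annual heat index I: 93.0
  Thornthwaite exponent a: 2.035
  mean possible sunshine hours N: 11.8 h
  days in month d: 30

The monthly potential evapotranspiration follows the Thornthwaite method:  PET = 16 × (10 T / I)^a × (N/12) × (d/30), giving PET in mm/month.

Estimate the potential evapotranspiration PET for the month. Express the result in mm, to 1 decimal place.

88.2 mm

10T/I = 10 × 21.7 / 93.0 = 2.3333
(10T/I)^a = 2.3333^2.035 = 5.6082
Uncorrected PET = 16 × 5.6082 = 89.731 mm
Correction = (N/12)(d/30) = (11.8/12)(30/30) = 0.9833
PET = 89.731 × 0.9833 = 88.232 mm/month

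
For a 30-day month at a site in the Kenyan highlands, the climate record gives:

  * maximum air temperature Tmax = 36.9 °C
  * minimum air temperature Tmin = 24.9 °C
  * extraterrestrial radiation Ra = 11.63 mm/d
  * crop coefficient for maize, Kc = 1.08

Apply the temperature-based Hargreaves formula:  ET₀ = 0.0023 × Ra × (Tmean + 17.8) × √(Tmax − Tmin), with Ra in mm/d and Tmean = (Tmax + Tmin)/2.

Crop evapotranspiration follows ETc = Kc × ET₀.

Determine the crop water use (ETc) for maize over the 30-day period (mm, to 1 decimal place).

146.2 mm

Tmean = (36.9 + 24.9)/2 = 30.90 °C
ET₀ = 0.0023 × 11.63 × (30.90 + 17.8) × √12.0 = 0.0023 × 11.63 × 48.70 × 3.4641 = 4.5126 mm/d
ETc = Kc × ET₀ = 1.08 × 4.5126 = 4.8736 mm/d
Over 30 days: 4.8736 × 30 = 146.208 mm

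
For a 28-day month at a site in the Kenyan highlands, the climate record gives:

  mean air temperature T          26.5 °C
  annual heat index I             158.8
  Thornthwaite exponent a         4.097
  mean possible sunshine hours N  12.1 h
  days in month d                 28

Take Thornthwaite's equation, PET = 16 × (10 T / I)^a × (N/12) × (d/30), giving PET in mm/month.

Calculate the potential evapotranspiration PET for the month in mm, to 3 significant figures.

10T/I = 10 × 26.5 / 158.8 = 1.6688
(10T/I)^a = 1.6688^4.097 = 8.1506
Uncorrected PET = 16 × 8.1506 = 130.410 mm
Correction = (N/12)(d/30) = (12.1/12)(28/30) = 0.9411
PET = 130.410 × 0.9411 = 122.729 mm/month

123 mm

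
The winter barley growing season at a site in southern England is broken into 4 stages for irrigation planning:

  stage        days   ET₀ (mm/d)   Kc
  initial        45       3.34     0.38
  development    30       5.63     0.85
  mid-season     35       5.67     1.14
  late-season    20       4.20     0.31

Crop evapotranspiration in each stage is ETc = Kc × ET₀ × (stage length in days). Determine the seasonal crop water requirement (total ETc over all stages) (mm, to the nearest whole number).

453 mm

initial: 0.38 × 3.34 × 45 = 57.11 mm
development: 0.85 × 5.63 × 30 = 143.57 mm
mid-season: 1.14 × 5.67 × 35 = 226.23 mm
late-season: 0.31 × 4.20 × 20 = 26.04 mm
Seasonal total = 452.95 mm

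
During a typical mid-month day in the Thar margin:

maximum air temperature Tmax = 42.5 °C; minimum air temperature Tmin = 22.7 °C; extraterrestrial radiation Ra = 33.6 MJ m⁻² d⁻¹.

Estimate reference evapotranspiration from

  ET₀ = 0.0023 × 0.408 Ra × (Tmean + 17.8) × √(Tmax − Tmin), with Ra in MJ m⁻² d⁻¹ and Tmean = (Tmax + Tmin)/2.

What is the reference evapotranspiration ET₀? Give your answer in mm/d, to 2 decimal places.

Tmean = (42.5 + 22.7)/2 = 32.60 °C
0.408 Ra = 0.408 × 33.6 = 13.7088 mm/d equivalent
ET₀ = 0.0023 × 13.7088 × (32.60 + 17.8) × √19.8 = 0.0023 × 13.7088 × 50.40 × 4.4497 = 7.0711 mm/d

7.07 mm/d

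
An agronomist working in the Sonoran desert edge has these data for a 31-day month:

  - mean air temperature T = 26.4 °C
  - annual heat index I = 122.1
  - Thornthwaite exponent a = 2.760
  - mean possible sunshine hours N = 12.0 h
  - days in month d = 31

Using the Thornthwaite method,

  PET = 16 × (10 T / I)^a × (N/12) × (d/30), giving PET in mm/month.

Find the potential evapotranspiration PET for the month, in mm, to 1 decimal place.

138.9 mm

10T/I = 10 × 26.4 / 122.1 = 2.1622
(10T/I)^a = 2.1622^2.760 = 8.4006
Uncorrected PET = 16 × 8.4006 = 134.410 mm
Correction = (N/12)(d/30) = (12.0/12)(31/30) = 1.0333
PET = 134.410 × 1.0333 = 138.886 mm/month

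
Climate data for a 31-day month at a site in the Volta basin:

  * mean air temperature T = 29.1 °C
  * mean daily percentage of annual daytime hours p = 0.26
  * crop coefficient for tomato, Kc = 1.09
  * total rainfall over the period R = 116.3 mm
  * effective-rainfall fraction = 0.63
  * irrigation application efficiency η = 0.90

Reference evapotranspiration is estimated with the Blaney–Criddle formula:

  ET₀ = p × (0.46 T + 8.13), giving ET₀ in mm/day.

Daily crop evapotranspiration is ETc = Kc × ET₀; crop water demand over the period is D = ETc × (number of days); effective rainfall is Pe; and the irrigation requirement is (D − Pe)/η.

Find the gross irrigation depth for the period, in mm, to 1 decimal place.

ET₀ = 0.26 × (0.46 × 29.1 + 8.13) = 0.26 × 21.516 = 5.5942 mm/d
ETc = Kc × ET₀ = 1.09 × 5.5942 = 6.0977 mm/d
Crop demand D = ETc × 31 d = 6.0977 × 31 = 189.029 mm
Pe = 0.63 × 116.3 = 73.269 mm
D − Pe = 189.029 − 73.269 = 115.760 mm
Gross irrigation = 115.760 / 0.90 = 128.622 mm

128.6 mm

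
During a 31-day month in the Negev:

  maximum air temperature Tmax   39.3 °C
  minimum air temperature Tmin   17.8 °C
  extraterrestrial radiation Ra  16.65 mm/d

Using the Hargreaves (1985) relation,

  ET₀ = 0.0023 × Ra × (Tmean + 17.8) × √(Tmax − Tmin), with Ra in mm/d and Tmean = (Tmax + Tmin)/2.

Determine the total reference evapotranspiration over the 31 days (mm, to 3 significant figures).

Tmean = (39.3 + 17.8)/2 = 28.55 °C
ET₀ = 0.0023 × 16.65 × (28.55 + 17.8) × √21.5 = 0.0023 × 16.65 × 46.35 × 4.6368 = 8.2302 mm/d
Over 31 days: 8.2302 × 31 = 255.136 mm

255 mm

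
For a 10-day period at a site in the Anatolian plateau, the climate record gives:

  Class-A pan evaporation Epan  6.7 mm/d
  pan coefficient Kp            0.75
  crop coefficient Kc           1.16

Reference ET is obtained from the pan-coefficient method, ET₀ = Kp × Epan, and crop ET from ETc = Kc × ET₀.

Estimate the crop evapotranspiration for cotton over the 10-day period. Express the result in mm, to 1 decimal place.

58.3 mm

ET₀ = 0.75 × 6.7 = 5.0250 mm/d
ETc = Kc × ET₀ = 1.16 × 5.0250 = 5.8290 mm/d
Over 10 days: 5.8290 × 10 = 58.290 mm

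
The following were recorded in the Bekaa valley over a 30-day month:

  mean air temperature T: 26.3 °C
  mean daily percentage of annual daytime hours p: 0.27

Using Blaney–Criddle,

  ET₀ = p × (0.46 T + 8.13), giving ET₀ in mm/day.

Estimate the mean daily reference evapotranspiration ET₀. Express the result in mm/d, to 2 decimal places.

ET₀ = 0.27 × (0.46 × 26.3 + 8.13) = 0.27 × 20.228 = 5.4616 mm/d

5.46 mm/d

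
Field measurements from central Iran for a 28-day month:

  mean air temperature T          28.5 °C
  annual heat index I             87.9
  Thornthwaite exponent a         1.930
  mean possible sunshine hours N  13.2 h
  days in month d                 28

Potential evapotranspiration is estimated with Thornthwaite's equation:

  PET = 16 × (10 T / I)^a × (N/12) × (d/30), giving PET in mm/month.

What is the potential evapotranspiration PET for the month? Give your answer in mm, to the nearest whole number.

159 mm

10T/I = 10 × 28.5 / 87.9 = 3.2423
(10T/I)^a = 3.2423^1.930 = 9.6816
Uncorrected PET = 16 × 9.6816 = 154.906 mm
Correction = (N/12)(d/30) = (13.2/12)(28/30) = 1.0267
PET = 154.906 × 1.0267 = 159.042 mm/month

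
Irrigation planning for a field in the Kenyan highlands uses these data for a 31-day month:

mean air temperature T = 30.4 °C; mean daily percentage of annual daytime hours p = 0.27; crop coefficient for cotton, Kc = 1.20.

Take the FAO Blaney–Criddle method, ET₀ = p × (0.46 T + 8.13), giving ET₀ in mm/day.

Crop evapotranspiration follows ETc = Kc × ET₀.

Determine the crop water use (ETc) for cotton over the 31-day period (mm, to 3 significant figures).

222 mm

ET₀ = 0.27 × (0.46 × 30.4 + 8.13) = 0.27 × 22.114 = 5.9708 mm/d
ETc = Kc × ET₀ = 1.20 × 5.9708 = 7.1650 mm/d
Over 31 days: 7.1650 × 31 = 222.115 mm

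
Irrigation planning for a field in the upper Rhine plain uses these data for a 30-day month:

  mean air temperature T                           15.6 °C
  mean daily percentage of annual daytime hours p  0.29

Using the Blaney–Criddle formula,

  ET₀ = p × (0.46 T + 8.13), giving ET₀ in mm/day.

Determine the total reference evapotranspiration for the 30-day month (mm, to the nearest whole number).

133 mm

ET₀ = 0.29 × (0.46 × 15.6 + 8.13) = 0.29 × 15.306 = 4.4387 mm/d
Monthly total = 4.4387 × 30 = 133.161 mm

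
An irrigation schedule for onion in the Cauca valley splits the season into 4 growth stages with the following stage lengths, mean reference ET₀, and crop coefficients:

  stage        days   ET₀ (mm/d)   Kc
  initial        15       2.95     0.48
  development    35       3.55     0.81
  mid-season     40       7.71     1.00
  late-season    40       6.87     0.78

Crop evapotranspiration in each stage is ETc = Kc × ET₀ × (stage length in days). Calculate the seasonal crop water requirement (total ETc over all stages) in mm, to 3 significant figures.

645 mm

initial: 0.48 × 2.95 × 15 = 21.24 mm
development: 0.81 × 3.55 × 35 = 100.64 mm
mid-season: 1.00 × 7.71 × 40 = 308.40 mm
late-season: 0.78 × 6.87 × 40 = 214.34 mm
Seasonal total = 644.62 mm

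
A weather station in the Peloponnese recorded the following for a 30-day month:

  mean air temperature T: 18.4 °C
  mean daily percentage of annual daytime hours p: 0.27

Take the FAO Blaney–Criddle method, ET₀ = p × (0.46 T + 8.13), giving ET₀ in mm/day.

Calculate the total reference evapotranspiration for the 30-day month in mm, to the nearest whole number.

ET₀ = 0.27 × (0.46 × 18.4 + 8.13) = 0.27 × 16.594 = 4.4804 mm/d
Monthly total = 4.4804 × 30 = 134.412 mm

134 mm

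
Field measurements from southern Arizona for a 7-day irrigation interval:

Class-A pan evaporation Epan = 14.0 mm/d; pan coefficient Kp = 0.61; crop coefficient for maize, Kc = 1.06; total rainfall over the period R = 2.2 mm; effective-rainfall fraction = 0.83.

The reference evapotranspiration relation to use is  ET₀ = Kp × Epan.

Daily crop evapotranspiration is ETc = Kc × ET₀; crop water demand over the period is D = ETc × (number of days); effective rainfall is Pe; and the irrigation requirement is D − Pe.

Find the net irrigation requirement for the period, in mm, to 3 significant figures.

61.5 mm

ET₀ = 0.61 × 14.0 = 8.5400 mm/d
ETc = Kc × ET₀ = 1.06 × 8.5400 = 9.0524 mm/d
Crop demand D = ETc × 7 d = 9.0524 × 7 = 63.367 mm
Pe = 0.83 × 2.2 = 1.826 mm
D − Pe = 63.367 − 1.826 = 61.541 mm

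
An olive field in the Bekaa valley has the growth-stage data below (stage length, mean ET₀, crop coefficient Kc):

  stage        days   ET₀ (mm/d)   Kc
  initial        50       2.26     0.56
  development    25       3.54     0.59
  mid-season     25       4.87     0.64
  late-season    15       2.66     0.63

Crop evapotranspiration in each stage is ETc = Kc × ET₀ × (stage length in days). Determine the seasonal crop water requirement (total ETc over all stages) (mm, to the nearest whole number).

219 mm

initial: 0.56 × 2.26 × 50 = 63.28 mm
development: 0.59 × 3.54 × 25 = 52.22 mm
mid-season: 0.64 × 4.87 × 25 = 77.92 mm
late-season: 0.63 × 2.66 × 15 = 25.14 mm
Seasonal total = 218.56 mm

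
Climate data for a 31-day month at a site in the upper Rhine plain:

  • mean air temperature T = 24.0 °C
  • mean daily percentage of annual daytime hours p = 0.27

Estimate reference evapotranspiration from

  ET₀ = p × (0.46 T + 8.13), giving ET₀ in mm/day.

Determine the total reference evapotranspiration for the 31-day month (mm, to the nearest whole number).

160 mm

ET₀ = 0.27 × (0.46 × 24.0 + 8.13) = 0.27 × 19.170 = 5.1759 mm/d
Monthly total = 5.1759 × 31 = 160.453 mm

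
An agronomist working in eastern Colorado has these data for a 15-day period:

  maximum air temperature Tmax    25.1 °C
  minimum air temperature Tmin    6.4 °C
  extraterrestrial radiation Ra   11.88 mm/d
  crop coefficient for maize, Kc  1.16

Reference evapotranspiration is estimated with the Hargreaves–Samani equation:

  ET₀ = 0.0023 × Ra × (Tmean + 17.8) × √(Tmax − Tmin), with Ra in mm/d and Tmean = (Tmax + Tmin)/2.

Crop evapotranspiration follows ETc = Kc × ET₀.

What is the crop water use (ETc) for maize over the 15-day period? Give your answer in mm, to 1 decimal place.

Tmean = (25.1 + 6.4)/2 = 15.75 °C
ET₀ = 0.0023 × 11.88 × (15.75 + 17.8) × √18.7 = 0.0023 × 11.88 × 33.55 × 4.3243 = 3.9642 mm/d
ETc = Kc × ET₀ = 1.16 × 3.9642 = 4.5985 mm/d
Over 15 days: 4.5985 × 15 = 68.978 mm

69.0 mm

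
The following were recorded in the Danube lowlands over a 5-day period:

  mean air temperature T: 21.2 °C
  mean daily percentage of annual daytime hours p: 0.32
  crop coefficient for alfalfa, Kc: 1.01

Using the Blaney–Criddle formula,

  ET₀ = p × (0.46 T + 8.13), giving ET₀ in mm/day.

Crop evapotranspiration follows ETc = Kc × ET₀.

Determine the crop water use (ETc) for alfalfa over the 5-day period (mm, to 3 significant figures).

28.9 mm

ET₀ = 0.32 × (0.46 × 21.2 + 8.13) = 0.32 × 17.882 = 5.7222 mm/d
ETc = Kc × ET₀ = 1.01 × 5.7222 = 5.7794 mm/d
Over 5 days: 5.7794 × 5 = 28.897 mm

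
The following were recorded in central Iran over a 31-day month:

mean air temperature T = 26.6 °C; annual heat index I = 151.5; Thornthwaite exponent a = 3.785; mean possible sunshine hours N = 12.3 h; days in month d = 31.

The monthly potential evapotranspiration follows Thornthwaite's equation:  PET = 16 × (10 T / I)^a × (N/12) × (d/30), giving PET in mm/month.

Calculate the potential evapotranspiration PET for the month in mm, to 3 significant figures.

10T/I = 10 × 26.6 / 151.5 = 1.7558
(10T/I)^a = 1.7558^3.785 = 8.4205
Uncorrected PET = 16 × 8.4205 = 134.728 mm
Correction = (N/12)(d/30) = (12.3/12)(31/30) = 1.0592
PET = 134.728 × 1.0592 = 142.704 mm/month

143 mm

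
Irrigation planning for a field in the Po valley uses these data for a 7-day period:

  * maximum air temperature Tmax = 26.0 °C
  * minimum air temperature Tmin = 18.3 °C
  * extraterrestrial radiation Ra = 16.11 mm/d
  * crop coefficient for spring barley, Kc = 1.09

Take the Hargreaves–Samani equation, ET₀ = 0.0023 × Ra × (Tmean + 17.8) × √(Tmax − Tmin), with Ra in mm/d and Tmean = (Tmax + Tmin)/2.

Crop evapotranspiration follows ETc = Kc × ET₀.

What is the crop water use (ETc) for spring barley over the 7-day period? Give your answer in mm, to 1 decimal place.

31.3 mm

Tmean = (26.0 + 18.3)/2 = 22.15 °C
ET₀ = 0.0023 × 16.11 × (22.15 + 17.8) × √7.7 = 0.0023 × 16.11 × 39.95 × 2.7749 = 4.1076 mm/d
ETc = Kc × ET₀ = 1.09 × 4.1076 = 4.4773 mm/d
Over 7 days: 4.4773 × 7 = 31.341 mm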